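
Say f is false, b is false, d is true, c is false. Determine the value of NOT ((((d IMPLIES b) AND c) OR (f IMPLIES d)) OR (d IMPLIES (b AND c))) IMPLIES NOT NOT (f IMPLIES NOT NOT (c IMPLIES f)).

Substituting f=F, b=F, d=T, c=F:
d IMPLIES b = T IMPLIES F = F
(d IMPLIES b) AND c = F AND F = F
f IMPLIES d = F IMPLIES T = T
((d IMPLIES b) AND c) OR (f IMPLIES d) = F OR T = T
b AND c = F AND F = F
d IMPLIES (b AND c) = T IMPLIES F = F
(((d IMPLIES b) AND c) OR (f IMPLIES d)) OR (d IMPLIES (b AND c)) = T OR F = T
NOT ((((d IMPLIES b) AND c) OR (f IMPLIES d)) OR (d IMPLIES (b AND c))) = NOT T = F
c IMPLIES f = F IMPLIES F = T
NOT (c IMPLIES f) = NOT T = F
NOT NOT (c IMPLIES f) = NOT F = T
f IMPLIES NOT NOT (c IMPLIES f) = F IMPLIES T = T
NOT (f IMPLIES NOT NOT (c IMPLIES f)) = NOT T = F
NOT NOT (f IMPLIES NOT NOT (c IMPLIES f)) = NOT F = T
NOT ((((d IMPLIES b) AND c) OR (f IMPLIES d)) OR (d IMPLIES (b AND c))) IMPLIES NOT NOT (f IMPLIES NOT NOT (c IMPLIES f)) = F IMPLIES T = T

T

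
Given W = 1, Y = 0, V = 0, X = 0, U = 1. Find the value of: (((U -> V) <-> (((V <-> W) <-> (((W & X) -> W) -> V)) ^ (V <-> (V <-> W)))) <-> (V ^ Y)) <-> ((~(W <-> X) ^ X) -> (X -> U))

0

U -> V = 1 -> 0 = 0
V <-> W = 0 <-> 1 = 0
W & X = 1 & 0 = 0
(W & X) -> W = 0 -> 1 = 1
((W & X) -> W) -> V = 1 -> 0 = 0
(V <-> W) <-> (((W & X) -> W) -> V) = 0 <-> 0 = 1
V <-> W = 0 <-> 1 = 0
V <-> (V <-> W) = 0 <-> 0 = 1
((V <-> W) <-> (((W & X) -> W) -> V)) ^ (V <-> (V <-> W)) = 1 ^ 1 = 0
(U -> V) <-> (((V <-> W) <-> (((W & X) -> W) -> V)) ^ (V <-> (V <-> W))) = 0 <-> 0 = 1
V ^ Y = 0 ^ 0 = 0
((U -> V) <-> (((V <-> W) <-> (((W & X) -> W) -> V)) ^ (V <-> (V <-> W)))) <-> (V ^ Y) = 1 <-> 0 = 0
W <-> X = 1 <-> 0 = 0
~(W <-> X) = ~0 = 1
~(W <-> X) ^ X = 1 ^ 0 = 1
X -> U = 0 -> 1 = 1
(~(W <-> X) ^ X) -> (X -> U) = 1 -> 1 = 1
(((U -> V) <-> (((V <-> W) <-> (((W & X) -> W) -> V)) ^ (V <-> (V <-> W)))) <-> (V ^ Y)) <-> ((~(W <-> X) ^ X) -> (X -> U)) = 0 <-> 1 = 0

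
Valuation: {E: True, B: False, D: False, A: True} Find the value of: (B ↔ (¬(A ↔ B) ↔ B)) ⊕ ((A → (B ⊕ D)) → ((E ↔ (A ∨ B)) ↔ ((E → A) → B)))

False

A ↔ B = True ↔ False = False
¬(A ↔ B) = ¬False = True
¬(A ↔ B) ↔ B = True ↔ False = False
B ↔ (¬(A ↔ B) ↔ B) = False ↔ False = True
B ⊕ D = False ⊕ False = False
A → (B ⊕ D) = True → False = False
A ∨ B = True ∨ False = True
E ↔ (A ∨ B) = True ↔ True = True
E → A = True → True = True
(E → A) → B = True → False = False
(E ↔ (A ∨ B)) ↔ ((E → A) → B) = True ↔ False = False
(A → (B ⊕ D)) → ((E ↔ (A ∨ B)) ↔ ((E → A) → B)) = False → False = True
(B ↔ (¬(A ↔ B) ↔ B)) ⊕ ((A → (B ⊕ D)) → ((E ↔ (A ∨ B)) ↔ ((E → A) → B))) = True ⊕ True = False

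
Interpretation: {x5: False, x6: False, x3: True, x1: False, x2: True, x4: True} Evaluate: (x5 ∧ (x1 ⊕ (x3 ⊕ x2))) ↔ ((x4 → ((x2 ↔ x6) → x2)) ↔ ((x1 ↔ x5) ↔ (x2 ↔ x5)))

Substituting x5=False, x6=False, x3=True, x1=False, x2=True, x4=True:
x3 ⊕ x2 = True ⊕ True = False
x1 ⊕ (x3 ⊕ x2) = False ⊕ False = False
x5 ∧ (x1 ⊕ (x3 ⊕ x2)) = False ∧ False = False
x2 ↔ x6 = True ↔ False = False
(x2 ↔ x6) → x2 = False → True = True
x4 → ((x2 ↔ x6) → x2) = True → True = True
x1 ↔ x5 = False ↔ False = True
x2 ↔ x5 = True ↔ False = False
(x1 ↔ x5) ↔ (x2 ↔ x5) = True ↔ False = False
(x4 → ((x2 ↔ x6) → x2)) ↔ ((x1 ↔ x5) ↔ (x2 ↔ x5)) = True ↔ False = False
(x5 ∧ (x1 ⊕ (x3 ⊕ x2))) ↔ ((x4 → ((x2 ↔ x6) → x2)) ↔ ((x1 ↔ x5) ↔ (x2 ↔ x5))) = False ↔ False = True

True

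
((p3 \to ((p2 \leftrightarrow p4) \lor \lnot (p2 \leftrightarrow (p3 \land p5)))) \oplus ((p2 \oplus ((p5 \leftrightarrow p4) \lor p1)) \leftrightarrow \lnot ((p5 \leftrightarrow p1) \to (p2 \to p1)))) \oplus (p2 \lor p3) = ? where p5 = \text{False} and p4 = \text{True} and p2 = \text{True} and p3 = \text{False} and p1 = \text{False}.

\text{True}

Substituting p5=\text{False}, p4=\text{True}, p2=\text{True}, p3=\text{False}, p1=\text{False}:
p2 \leftrightarrow p4 = \text{True} \leftrightarrow \text{True} = \text{True}
p3 \land p5 = \text{False} \land \text{False} = \text{False}
p2 \leftrightarrow (p3 \land p5) = \text{True} \leftrightarrow \text{False} = \text{False}
\lnot (p2 \leftrightarrow (p3 \land p5)) = \lnot \text{False} = \text{True}
(p2 \leftrightarrow p4) \lor \lnot (p2 \leftrightarrow (p3 \land p5)) = \text{True} \lor \text{True} = \text{True}
p3 \to ((p2 \leftrightarrow p4) \lor \lnot (p2 \leftrightarrow (p3 \land p5))) = \text{False} \to \text{True} = \text{True}
p5 \leftrightarrow p4 = \text{False} \leftrightarrow \text{True} = \text{False}
(p5 \leftrightarrow p4) \lor p1 = \text{False} \lor \text{False} = \text{False}
p2 \oplus ((p5 \leftrightarrow p4) \lor p1) = \text{True} \oplus \text{False} = \text{True}
p5 \leftrightarrow p1 = \text{False} \leftrightarrow \text{False} = \text{True}
p2 \to p1 = \text{True} \to \text{False} = \text{False}
(p5 \leftrightarrow p1) \to (p2 \to p1) = \text{True} \to \text{False} = \text{False}
\lnot ((p5 \leftrightarrow p1) \to (p2 \to p1)) = \lnot \text{False} = \text{True}
(p2 \oplus ((p5 \leftrightarrow p4) \lor p1)) \leftrightarrow \lnot ((p5 \leftrightarrow p1) \to (p2 \to p1)) = \text{True} \leftrightarrow \text{True} = \text{True}
(p3 \to ((p2 \leftrightarrow p4) \lor \lnot (p2 \leftrightarrow (p3 \land p5)))) \oplus ((p2 \oplus ((p5 \leftrightarrow p4) \lor p1)) \leftrightarrow \lnot ((p5 \leftrightarrow p1) \to (p2 \to p1))) = \text{True} \oplus \text{True} = \text{False}
p2 \lor p3 = \text{True} \lor \text{False} = \text{True}
((p3 \to ((p2 \leftrightarrow p4) \lor \lnot (p2 \leftrightarrow (p3 \land p5)))) \oplus ((p2 \oplus ((p5 \leftrightarrow p4) \lor p1)) \leftrightarrow \lnot ((p5 \leftrightarrow p1) \to (p2 \to p1)))) \oplus (p2 \lor p3) = \text{False} \oplus \text{True} = \text{True}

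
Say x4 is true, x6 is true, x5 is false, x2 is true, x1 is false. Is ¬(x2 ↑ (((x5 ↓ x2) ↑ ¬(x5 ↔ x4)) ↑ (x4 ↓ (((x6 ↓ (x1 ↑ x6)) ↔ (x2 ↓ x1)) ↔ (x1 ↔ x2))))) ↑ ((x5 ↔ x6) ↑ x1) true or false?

x5 ↓ x2 = False ↓ True = False
x5 ↔ x4 = False ↔ True = False
¬(x5 ↔ x4) = ¬False = True
(x5 ↓ x2) ↑ ¬(x5 ↔ x4) = False ↑ True = True
x1 ↑ x6 = False ↑ True = True
x6 ↓ (x1 ↑ x6) = True ↓ True = False
x2 ↓ x1 = True ↓ False = False
(x6 ↓ (x1 ↑ x6)) ↔ (x2 ↓ x1) = False ↔ False = True
x1 ↔ x2 = False ↔ True = False
((x6 ↓ (x1 ↑ x6)) ↔ (x2 ↓ x1)) ↔ (x1 ↔ x2) = True ↔ False = False
x4 ↓ (((x6 ↓ (x1 ↑ x6)) ↔ (x2 ↓ x1)) ↔ (x1 ↔ x2)) = True ↓ False = False
((x5 ↓ x2) ↑ ¬(x5 ↔ x4)) ↑ (x4 ↓ (((x6 ↓ (x1 ↑ x6)) ↔ (x2 ↓ x1)) ↔ (x1 ↔ x2))) = True ↑ False = True
x2 ↑ (((x5 ↓ x2) ↑ ¬(x5 ↔ x4)) ↑ (x4 ↓ (((x6 ↓ (x1 ↑ x6)) ↔ (x2 ↓ x1)) ↔ (x1 ↔ x2)))) = True ↑ True = False
¬(x2 ↑ (((x5 ↓ x2) ↑ ¬(x5 ↔ x4)) ↑ (x4 ↓ (((x6 ↓ (x1 ↑ x6)) ↔ (x2 ↓ x1)) ↔ (x1 ↔ x2))))) = ¬False = True
x5 ↔ x6 = False ↔ True = False
(x5 ↔ x6) ↑ x1 = False ↑ False = True
¬(x2 ↑ (((x5 ↓ x2) ↑ ¬(x5 ↔ x4)) ↑ (x4 ↓ (((x6 ↓ (x1 ↑ x6)) ↔ (x2 ↓ x1)) ↔ (x1 ↔ x2))))) ↑ ((x5 ↔ x6) ↑ x1) = True ↑ True = False

False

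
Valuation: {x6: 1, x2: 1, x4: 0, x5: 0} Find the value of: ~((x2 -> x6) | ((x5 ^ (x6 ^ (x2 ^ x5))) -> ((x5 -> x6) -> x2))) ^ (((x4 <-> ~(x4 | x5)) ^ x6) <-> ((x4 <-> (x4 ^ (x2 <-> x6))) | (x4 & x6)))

x2 -> x6 = 1 -> 1 = 1
x2 ^ x5 = 1 ^ 0 = 1
x6 ^ (x2 ^ x5) = 1 ^ 1 = 0
x5 ^ (x6 ^ (x2 ^ x5)) = 0 ^ 0 = 0
x5 -> x6 = 0 -> 1 = 1
(x5 -> x6) -> x2 = 1 -> 1 = 1
(x5 ^ (x6 ^ (x2 ^ x5))) -> ((x5 -> x6) -> x2) = 0 -> 1 = 1
(x2 -> x6) | ((x5 ^ (x6 ^ (x2 ^ x5))) -> ((x5 -> x6) -> x2)) = 1 | 1 = 1
~((x2 -> x6) | ((x5 ^ (x6 ^ (x2 ^ x5))) -> ((x5 -> x6) -> x2))) = ~1 = 0
x4 | x5 = 0 | 0 = 0
~(x4 | x5) = ~0 = 1
x4 <-> ~(x4 | x5) = 0 <-> 1 = 0
(x4 <-> ~(x4 | x5)) ^ x6 = 0 ^ 1 = 1
x2 <-> x6 = 1 <-> 1 = 1
x4 ^ (x2 <-> x6) = 0 ^ 1 = 1
x4 <-> (x4 ^ (x2 <-> x6)) = 0 <-> 1 = 0
x4 & x6 = 0 & 1 = 0
(x4 <-> (x4 ^ (x2 <-> x6))) | (x4 & x6) = 0 | 0 = 0
((x4 <-> ~(x4 | x5)) ^ x6) <-> ((x4 <-> (x4 ^ (x2 <-> x6))) | (x4 & x6)) = 1 <-> 0 = 0
~((x2 -> x6) | ((x5 ^ (x6 ^ (x2 ^ x5))) -> ((x5 -> x6) -> x2))) ^ (((x4 <-> ~(x4 | x5)) ^ x6) <-> ((x4 <-> (x4 ^ (x2 <-> x6))) | (x4 & x6))) = 0 ^ 0 = 0

0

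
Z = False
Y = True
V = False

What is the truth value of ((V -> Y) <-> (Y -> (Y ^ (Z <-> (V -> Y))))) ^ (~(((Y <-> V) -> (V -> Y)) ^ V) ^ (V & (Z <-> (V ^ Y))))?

V -> Y = False -> True = True
V -> Y = False -> True = True
Z <-> (V -> Y) = False <-> True = False
Y ^ (Z <-> (V -> Y)) = True ^ False = True
Y -> (Y ^ (Z <-> (V -> Y))) = True -> True = True
(V -> Y) <-> (Y -> (Y ^ (Z <-> (V -> Y)))) = True <-> True = True
Y <-> V = True <-> False = False
V -> Y = False -> True = True
(Y <-> V) -> (V -> Y) = False -> True = True
((Y <-> V) -> (V -> Y)) ^ V = True ^ False = True
~(((Y <-> V) -> (V -> Y)) ^ V) = ~True = False
V ^ Y = False ^ True = True
Z <-> (V ^ Y) = False <-> True = False
V & (Z <-> (V ^ Y)) = False & False = False
~(((Y <-> V) -> (V -> Y)) ^ V) ^ (V & (Z <-> (V ^ Y))) = False ^ False = False
((V -> Y) <-> (Y -> (Y ^ (Z <-> (V -> Y))))) ^ (~(((Y <-> V) -> (V -> Y)) ^ V) ^ (V & (Z <-> (V ^ Y)))) = True ^ False = True

True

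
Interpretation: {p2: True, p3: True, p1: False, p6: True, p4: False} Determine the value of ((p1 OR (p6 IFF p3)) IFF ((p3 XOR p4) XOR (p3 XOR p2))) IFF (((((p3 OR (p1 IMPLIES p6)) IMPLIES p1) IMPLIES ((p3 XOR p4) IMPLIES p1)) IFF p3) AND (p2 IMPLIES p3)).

True

p6 IFF p3 = True IFF True = True
p1 OR (p6 IFF p3) = False OR True = True
p3 XOR p4 = True XOR False = True
p3 XOR p2 = True XOR True = False
(p3 XOR p4) XOR (p3 XOR p2) = True XOR False = True
(p1 OR (p6 IFF p3)) IFF ((p3 XOR p4) XOR (p3 XOR p2)) = True IFF True = True
p1 IMPLIES p6 = False IMPLIES True = True
p3 OR (p1 IMPLIES p6) = True OR True = True
(p3 OR (p1 IMPLIES p6)) IMPLIES p1 = True IMPLIES False = False
p3 XOR p4 = True XOR False = True
(p3 XOR p4) IMPLIES p1 = True IMPLIES False = False
((p3 OR (p1 IMPLIES p6)) IMPLIES p1) IMPLIES ((p3 XOR p4) IMPLIES p1) = False IMPLIES False = True
(((p3 OR (p1 IMPLIES p6)) IMPLIES p1) IMPLIES ((p3 XOR p4) IMPLIES p1)) IFF p3 = True IFF True = True
p2 IMPLIES p3 = True IMPLIES True = True
((((p3 OR (p1 IMPLIES p6)) IMPLIES p1) IMPLIES ((p3 XOR p4) IMPLIES p1)) IFF p3) AND (p2 IMPLIES p3) = True AND True = True
((p1 OR (p6 IFF p3)) IFF ((p3 XOR p4) XOR (p3 XOR p2))) IFF (((((p3 OR (p1 IMPLIES p6)) IMPLIES p1) IMPLIES ((p3 XOR p4) IMPLIES p1)) IFF p3) AND (p2 IMPLIES p3)) = True IFF True = True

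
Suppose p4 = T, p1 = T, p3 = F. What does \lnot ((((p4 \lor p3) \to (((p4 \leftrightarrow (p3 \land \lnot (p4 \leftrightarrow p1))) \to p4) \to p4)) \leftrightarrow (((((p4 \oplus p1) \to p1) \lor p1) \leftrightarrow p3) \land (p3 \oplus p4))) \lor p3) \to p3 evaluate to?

F

p4 \lor p3 = T \lor F = T
p4 \leftrightarrow p1 = T \leftrightarrow T = T
\lnot (p4 \leftrightarrow p1) = \lnot T = F
p3 \land \lnot (p4 \leftrightarrow p1) = F \land F = F
p4 \leftrightarrow (p3 \land \lnot (p4 \leftrightarrow p1)) = T \leftrightarrow F = F
(p4 \leftrightarrow (p3 \land \lnot (p4 \leftrightarrow p1))) \to p4 = F \to T = T
((p4 \leftrightarrow (p3 \land \lnot (p4 \leftrightarrow p1))) \to p4) \to p4 = T \to T = T
(p4 \lor p3) \to (((p4 \leftrightarrow (p3 \land \lnot (p4 \leftrightarrow p1))) \to p4) \to p4) = T \to T = T
p4 \oplus p1 = T \oplus T = F
(p4 \oplus p1) \to p1 = F \to T = T
((p4 \oplus p1) \to p1) \lor p1 = T \lor T = T
(((p4 \oplus p1) \to p1) \lor p1) \leftrightarrow p3 = T \leftrightarrow F = F
p3 \oplus p4 = F \oplus T = T
((((p4 \oplus p1) \to p1) \lor p1) \leftrightarrow p3) \land (p3 \oplus p4) = F \land T = F
((p4 \lor p3) \to (((p4 \leftrightarrow (p3 \land \lnot (p4 \leftrightarrow p1))) \to p4) \to p4)) \leftrightarrow (((((p4 \oplus p1) \to p1) \lor p1) \leftrightarrow p3) \land (p3 \oplus p4)) = T \leftrightarrow F = F
(((p4 \lor p3) \to (((p4 \leftrightarrow (p3 \land \lnot (p4 \leftrightarrow p1))) \to p4) \to p4)) \leftrightarrow (((((p4 \oplus p1) \to p1) \lor p1) \leftrightarrow p3) \land (p3 \oplus p4))) \lor p3 = F \lor F = F
\lnot ((((p4 \lor p3) \to (((p4 \leftrightarrow (p3 \land \lnot (p4 \leftrightarrow p1))) \to p4) \to p4)) \leftrightarrow (((((p4 \oplus p1) \to p1) \lor p1) \leftrightarrow p3) \land (p3 \oplus p4))) \lor p3) = \lnot F = T
\lnot ((((p4 \lor p3) \to (((p4 \leftrightarrow (p3 \land \lnot (p4 \leftrightarrow p1))) \to p4) \to p4)) \leftrightarrow (((((p4 \oplus p1) \to p1) \lor p1) \leftrightarrow p3) \land (p3 \oplus p4))) \lor p3) \to p3 = T \to F = F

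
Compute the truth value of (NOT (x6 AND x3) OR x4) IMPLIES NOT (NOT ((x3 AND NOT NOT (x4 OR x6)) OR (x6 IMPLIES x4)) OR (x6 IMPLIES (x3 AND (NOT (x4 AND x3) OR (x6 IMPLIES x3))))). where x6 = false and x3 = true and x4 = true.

false

Substituting x6=false, x3=true, x4=true:
x6 AND x3 = false AND true = false
NOT (x6 AND x3) = NOT false = true
NOT (x6 AND x3) OR x4 = true OR true = true
x4 OR x6 = true OR false = true
NOT (x4 OR x6) = NOT true = false
NOT NOT (x4 OR x6) = NOT false = true
x3 AND NOT NOT (x4 OR x6) = true AND true = true
x6 IMPLIES x4 = false IMPLIES true = true
(x3 AND NOT NOT (x4 OR x6)) OR (x6 IMPLIES x4) = true OR true = true
NOT ((x3 AND NOT NOT (x4 OR x6)) OR (x6 IMPLIES x4)) = NOT true = false
x4 AND x3 = true AND true = true
NOT (x4 AND x3) = NOT true = false
x6 IMPLIES x3 = false IMPLIES true = true
NOT (x4 AND x3) OR (x6 IMPLIES x3) = false OR true = true
x3 AND (NOT (x4 AND x3) OR (x6 IMPLIES x3)) = true AND true = true
x6 IMPLIES (x3 AND (NOT (x4 AND x3) OR (x6 IMPLIES x3))) = false IMPLIES true = true
NOT ((x3 AND NOT NOT (x4 OR x6)) OR (x6 IMPLIES x4)) OR (x6 IMPLIES (x3 AND (NOT (x4 AND x3) OR (x6 IMPLIES x3)))) = false OR true = true
NOT (NOT ((x3 AND NOT NOT (x4 OR x6)) OR (x6 IMPLIES x4)) OR (x6 IMPLIES (x3 AND (NOT (x4 AND x3) OR (x6 IMPLIES x3))))) = NOT true = false
(NOT (x6 AND x3) OR x4) IMPLIES NOT (NOT ((x3 AND NOT NOT (x4 OR x6)) OR (x6 IMPLIES x4)) OR (x6 IMPLIES (x3 AND (NOT (x4 AND x3) OR (x6 IMPLIES x3))))) = true IMPLIES false = false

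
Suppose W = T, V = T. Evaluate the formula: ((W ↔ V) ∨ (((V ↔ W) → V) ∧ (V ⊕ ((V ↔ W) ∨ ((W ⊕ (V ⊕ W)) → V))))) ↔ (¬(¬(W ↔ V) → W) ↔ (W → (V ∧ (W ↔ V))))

F

W ↔ V = T ↔ T = T
V ↔ W = T ↔ T = T
(V ↔ W) → V = T → T = T
V ↔ W = T ↔ T = T
V ⊕ W = T ⊕ T = F
W ⊕ (V ⊕ W) = T ⊕ F = T
(W ⊕ (V ⊕ W)) → V = T → T = T
(V ↔ W) ∨ ((W ⊕ (V ⊕ W)) → V) = T ∨ T = T
V ⊕ ((V ↔ W) ∨ ((W ⊕ (V ⊕ W)) → V)) = T ⊕ T = F
((V ↔ W) → V) ∧ (V ⊕ ((V ↔ W) ∨ ((W ⊕ (V ⊕ W)) → V))) = T ∧ F = F
(W ↔ V) ∨ (((V ↔ W) → V) ∧ (V ⊕ ((V ↔ W) ∨ ((W ⊕ (V ⊕ W)) → V)))) = T ∨ F = T
W ↔ V = T ↔ T = T
¬(W ↔ V) = ¬T = F
¬(W ↔ V) → W = F → T = T
¬(¬(W ↔ V) → W) = ¬T = F
W ↔ V = T ↔ T = T
V ∧ (W ↔ V) = T ∧ T = T
W → (V ∧ (W ↔ V)) = T → T = T
¬(¬(W ↔ V) → W) ↔ (W → (V ∧ (W ↔ V))) = F ↔ T = F
((W ↔ V) ∨ (((V ↔ W) → V) ∧ (V ⊕ ((V ↔ W) ∨ ((W ⊕ (V ⊕ W)) → V))))) ↔ (¬(¬(W ↔ V) → W) ↔ (W → (V ∧ (W ↔ V)))) = T ↔ F = F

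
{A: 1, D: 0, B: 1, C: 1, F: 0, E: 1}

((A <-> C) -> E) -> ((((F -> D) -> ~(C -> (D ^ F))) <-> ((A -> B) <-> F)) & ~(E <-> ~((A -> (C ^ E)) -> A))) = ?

0

Substituting A=1, D=0, B=1, C=1, F=0, E=1:
A <-> C = 1 <-> 1 = 1
(A <-> C) -> E = 1 -> 1 = 1
F -> D = 0 -> 0 = 1
D ^ F = 0 ^ 0 = 0
C -> (D ^ F) = 1 -> 0 = 0
~(C -> (D ^ F)) = ~0 = 1
(F -> D) -> ~(C -> (D ^ F)) = 1 -> 1 = 1
A -> B = 1 -> 1 = 1
(A -> B) <-> F = 1 <-> 0 = 0
((F -> D) -> ~(C -> (D ^ F))) <-> ((A -> B) <-> F) = 1 <-> 0 = 0
C ^ E = 1 ^ 1 = 0
A -> (C ^ E) = 1 -> 0 = 0
(A -> (C ^ E)) -> A = 0 -> 1 = 1
~((A -> (C ^ E)) -> A) = ~1 = 0
E <-> ~((A -> (C ^ E)) -> A) = 1 <-> 0 = 0
~(E <-> ~((A -> (C ^ E)) -> A)) = ~0 = 1
(((F -> D) -> ~(C -> (D ^ F))) <-> ((A -> B) <-> F)) & ~(E <-> ~((A -> (C ^ E)) -> A)) = 0 & 1 = 0
((A <-> C) -> E) -> ((((F -> D) -> ~(C -> (D ^ F))) <-> ((A -> B) <-> F)) & ~(E <-> ~((A -> (C ^ E)) -> A))) = 1 -> 0 = 0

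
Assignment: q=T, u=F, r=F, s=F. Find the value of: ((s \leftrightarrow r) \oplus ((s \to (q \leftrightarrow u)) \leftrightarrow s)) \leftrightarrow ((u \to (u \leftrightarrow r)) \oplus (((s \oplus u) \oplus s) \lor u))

T

Substituting q=T, u=F, r=F, s=F:
s \leftrightarrow r = F \leftrightarrow F = T
q \leftrightarrow u = T \leftrightarrow F = F
s \to (q \leftrightarrow u) = F \to F = T
(s \to (q \leftrightarrow u)) \leftrightarrow s = T \leftrightarrow F = F
(s \leftrightarrow r) \oplus ((s \to (q \leftrightarrow u)) \leftrightarrow s) = T \oplus F = T
u \leftrightarrow r = F \leftrightarrow F = T
u \to (u \leftrightarrow r) = F \to T = T
s \oplus u = F \oplus F = F
(s \oplus u) \oplus s = F \oplus F = F
((s \oplus u) \oplus s) \lor u = F \lor F = F
(u \to (u \leftrightarrow r)) \oplus (((s \oplus u) \oplus s) \lor u) = T \oplus F = T
((s \leftrightarrow r) \oplus ((s \to (q \leftrightarrow u)) \leftrightarrow s)) \leftrightarrow ((u \to (u \leftrightarrow r)) \oplus (((s \oplus u) \oplus s) \lor u)) = T \leftrightarrow T = T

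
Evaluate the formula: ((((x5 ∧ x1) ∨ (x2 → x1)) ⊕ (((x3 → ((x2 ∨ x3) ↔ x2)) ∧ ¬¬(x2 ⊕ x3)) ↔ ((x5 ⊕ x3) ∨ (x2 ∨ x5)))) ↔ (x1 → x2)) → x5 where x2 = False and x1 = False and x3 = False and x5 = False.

x5 ∧ x1 = False ∧ False = False
x2 → x1 = False → False = True
(x5 ∧ x1) ∨ (x2 → x1) = False ∨ True = True
x2 ∨ x3 = False ∨ False = False
(x2 ∨ x3) ↔ x2 = False ↔ False = True
x3 → ((x2 ∨ x3) ↔ x2) = False → True = True
x2 ⊕ x3 = False ⊕ False = False
¬(x2 ⊕ x3) = ¬False = True
¬¬(x2 ⊕ x3) = ¬True = False
(x3 → ((x2 ∨ x3) ↔ x2)) ∧ ¬¬(x2 ⊕ x3) = True ∧ False = False
x5 ⊕ x3 = False ⊕ False = False
x2 ∨ x5 = False ∨ False = False
(x5 ⊕ x3) ∨ (x2 ∨ x5) = False ∨ False = False
((x3 → ((x2 ∨ x3) ↔ x2)) ∧ ¬¬(x2 ⊕ x3)) ↔ ((x5 ⊕ x3) ∨ (x2 ∨ x5)) = False ↔ False = True
((x5 ∧ x1) ∨ (x2 → x1)) ⊕ (((x3 → ((x2 ∨ x3) ↔ x2)) ∧ ¬¬(x2 ⊕ x3)) ↔ ((x5 ⊕ x3) ∨ (x2 ∨ x5))) = True ⊕ True = False
x1 → x2 = False → False = True
(((x5 ∧ x1) ∨ (x2 → x1)) ⊕ (((x3 → ((x2 ∨ x3) ↔ x2)) ∧ ¬¬(x2 ⊕ x3)) ↔ ((x5 ⊕ x3) ∨ (x2 ∨ x5)))) ↔ (x1 → x2) = False ↔ True = False
((((x5 ∧ x1) ∨ (x2 → x1)) ⊕ (((x3 → ((x2 ∨ x3) ↔ x2)) ∧ ¬¬(x2 ⊕ x3)) ↔ ((x5 ⊕ x3) ∨ (x2 ∨ x5)))) ↔ (x1 → x2)) → x5 = False → False = True

True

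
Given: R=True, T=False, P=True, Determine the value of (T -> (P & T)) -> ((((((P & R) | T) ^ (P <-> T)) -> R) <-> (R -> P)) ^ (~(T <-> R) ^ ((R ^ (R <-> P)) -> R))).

True

P & T = True & False = False
T -> (P & T) = False -> False = True
P & R = True & True = True
(P & R) | T = True | False = True
P <-> T = True <-> False = False
((P & R) | T) ^ (P <-> T) = True ^ False = True
(((P & R) | T) ^ (P <-> T)) -> R = True -> True = True
R -> P = True -> True = True
((((P & R) | T) ^ (P <-> T)) -> R) <-> (R -> P) = True <-> True = True
T <-> R = False <-> True = False
~(T <-> R) = ~False = True
R <-> P = True <-> True = True
R ^ (R <-> P) = True ^ True = False
(R ^ (R <-> P)) -> R = False -> True = True
~(T <-> R) ^ ((R ^ (R <-> P)) -> R) = True ^ True = False
(((((P & R) | T) ^ (P <-> T)) -> R) <-> (R -> P)) ^ (~(T <-> R) ^ ((R ^ (R <-> P)) -> R)) = True ^ False = True
(T -> (P & T)) -> ((((((P & R) | T) ^ (P <-> T)) -> R) <-> (R -> P)) ^ (~(T <-> R) ^ ((R ^ (R <-> P)) -> R))) = True -> True = True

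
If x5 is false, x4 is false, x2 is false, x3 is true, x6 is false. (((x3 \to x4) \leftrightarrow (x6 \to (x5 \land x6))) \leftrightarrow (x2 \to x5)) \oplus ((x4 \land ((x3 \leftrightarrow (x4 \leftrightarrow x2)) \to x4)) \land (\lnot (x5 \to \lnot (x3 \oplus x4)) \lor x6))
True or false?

F

Substituting x5=F, x4=F, x2=F, x3=T, x6=F:
x3 \to x4 = T \to F = F
x5 \land x6 = F \land F = F
x6 \to (x5 \land x6) = F \to F = T
(x3 \to x4) \leftrightarrow (x6 \to (x5 \land x6)) = F \leftrightarrow T = F
x2 \to x5 = F \to F = T
((x3 \to x4) \leftrightarrow (x6 \to (x5 \land x6))) \leftrightarrow (x2 \to x5) = F \leftrightarrow T = F
x4 \leftrightarrow x2 = F \leftrightarrow F = T
x3 \leftrightarrow (x4 \leftrightarrow x2) = T \leftrightarrow T = T
(x3 \leftrightarrow (x4 \leftrightarrow x2)) \to x4 = T \to F = F
x4 \land ((x3 \leftrightarrow (x4 \leftrightarrow x2)) \to x4) = F \land F = F
x3 \oplus x4 = T \oplus F = T
\lnot (x3 \oplus x4) = \lnot T = F
x5 \to \lnot (x3 \oplus x4) = F \to F = T
\lnot (x5 \to \lnot (x3 \oplus x4)) = \lnot T = F
\lnot (x5 \to \lnot (x3 \oplus x4)) \lor x6 = F \lor F = F
(x4 \land ((x3 \leftrightarrow (x4 \leftrightarrow x2)) \to x4)) \land (\lnot (x5 \to \lnot (x3 \oplus x4)) \lor x6) = F \land F = F
(((x3 \to x4) \leftrightarrow (x6 \to (x5 \land x6))) \leftrightarrow (x2 \to x5)) \oplus ((x4 \land ((x3 \leftrightarrow (x4 \leftrightarrow x2)) \to x4)) \land (\lnot (x5 \to \lnot (x3 \oplus x4)) \lor x6)) = F \oplus F = F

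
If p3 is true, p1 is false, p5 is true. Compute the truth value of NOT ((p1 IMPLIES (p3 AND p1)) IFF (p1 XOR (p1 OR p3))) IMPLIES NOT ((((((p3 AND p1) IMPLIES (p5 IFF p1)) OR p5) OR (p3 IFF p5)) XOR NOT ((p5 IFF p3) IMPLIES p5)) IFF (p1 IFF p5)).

True

Substituting p3=True, p1=False, p5=True:
p3 AND p1 = True AND False = False
p1 IMPLIES (p3 AND p1) = False IMPLIES False = True
p1 OR p3 = False OR True = True
p1 XOR (p1 OR p3) = False XOR True = True
(p1 IMPLIES (p3 AND p1)) IFF (p1 XOR (p1 OR p3)) = True IFF True = True
NOT ((p1 IMPLIES (p3 AND p1)) IFF (p1 XOR (p1 OR p3))) = NOT True = False
p3 AND p1 = True AND False = False
p5 IFF p1 = True IFF False = False
(p3 AND p1) IMPLIES (p5 IFF p1) = False IMPLIES False = True
((p3 AND p1) IMPLIES (p5 IFF p1)) OR p5 = True OR True = True
p3 IFF p5 = True IFF True = True
(((p3 AND p1) IMPLIES (p5 IFF p1)) OR p5) OR (p3 IFF p5) = True OR True = True
p5 IFF p3 = True IFF True = True
(p5 IFF p3) IMPLIES p5 = True IMPLIES True = True
NOT ((p5 IFF p3) IMPLIES p5) = NOT True = False
((((p3 AND p1) IMPLIES (p5 IFF p1)) OR p5) OR (p3 IFF p5)) XOR NOT ((p5 IFF p3) IMPLIES p5) = True XOR False = True
p1 IFF p5 = False IFF True = False
(((((p3 AND p1) IMPLIES (p5 IFF p1)) OR p5) OR (p3 IFF p5)) XOR NOT ((p5 IFF p3) IMPLIES p5)) IFF (p1 IFF p5) = True IFF False = False
NOT ((((((p3 AND p1) IMPLIES (p5 IFF p1)) OR p5) OR (p3 IFF p5)) XOR NOT ((p5 IFF p3) IMPLIES p5)) IFF (p1 IFF p5)) = NOT False = True
NOT ((p1 IMPLIES (p3 AND p1)) IFF (p1 XOR (p1 OR p3))) IMPLIES NOT ((((((p3 AND p1) IMPLIES (p5 IFF p1)) OR p5) OR (p3 IFF p5)) XOR NOT ((p5 IFF p3) IMPLIES p5)) IFF (p1 IFF p5)) = False IMPLIES True = True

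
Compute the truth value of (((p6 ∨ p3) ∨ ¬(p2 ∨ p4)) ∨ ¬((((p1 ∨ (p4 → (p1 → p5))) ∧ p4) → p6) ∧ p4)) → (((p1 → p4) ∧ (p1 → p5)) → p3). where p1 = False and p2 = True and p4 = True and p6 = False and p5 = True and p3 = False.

False

p6 ∨ p3 = False ∨ False = False
p2 ∨ p4 = True ∨ True = True
¬(p2 ∨ p4) = ¬True = False
(p6 ∨ p3) ∨ ¬(p2 ∨ p4) = False ∨ False = False
p1 → p5 = False → True = True
p4 → (p1 → p5) = True → True = True
p1 ∨ (p4 → (p1 → p5)) = False ∨ True = True
(p1 ∨ (p4 → (p1 → p5))) ∧ p4 = True ∧ True = True
((p1 ∨ (p4 → (p1 → p5))) ∧ p4) → p6 = True → False = False
(((p1 ∨ (p4 → (p1 → p5))) ∧ p4) → p6) ∧ p4 = False ∧ True = False
¬((((p1 ∨ (p4 → (p1 → p5))) ∧ p4) → p6) ∧ p4) = ¬False = True
((p6 ∨ p3) ∨ ¬(p2 ∨ p4)) ∨ ¬((((p1 ∨ (p4 → (p1 → p5))) ∧ p4) → p6) ∧ p4) = False ∨ True = True
p1 → p4 = False → True = True
p1 → p5 = False → True = True
(p1 → p4) ∧ (p1 → p5) = True ∧ True = True
((p1 → p4) ∧ (p1 → p5)) → p3 = True → False = False
(((p6 ∨ p3) ∨ ¬(p2 ∨ p4)) ∨ ¬((((p1 ∨ (p4 → (p1 → p5))) ∧ p4) → p6) ∧ p4)) → (((p1 → p4) ∧ (p1 → p5)) → p3) = True → False = False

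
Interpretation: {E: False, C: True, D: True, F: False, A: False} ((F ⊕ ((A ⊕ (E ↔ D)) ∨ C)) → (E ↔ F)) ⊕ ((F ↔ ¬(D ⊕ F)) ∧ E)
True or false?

E ↔ D = False ↔ True = False
A ⊕ (E ↔ D) = False ⊕ False = False
(A ⊕ (E ↔ D)) ∨ C = False ∨ True = True
F ⊕ ((A ⊕ (E ↔ D)) ∨ C) = False ⊕ True = True
E ↔ F = False ↔ False = True
(F ⊕ ((A ⊕ (E ↔ D)) ∨ C)) → (E ↔ F) = True → True = True
D ⊕ F = True ⊕ False = True
¬(D ⊕ F) = ¬True = False
F ↔ ¬(D ⊕ F) = False ↔ False = True
(F ↔ ¬(D ⊕ F)) ∧ E = True ∧ False = False
((F ⊕ ((A ⊕ (E ↔ D)) ∨ C)) → (E ↔ F)) ⊕ ((F ↔ ¬(D ⊕ F)) ∧ E) = True ⊕ False = True

True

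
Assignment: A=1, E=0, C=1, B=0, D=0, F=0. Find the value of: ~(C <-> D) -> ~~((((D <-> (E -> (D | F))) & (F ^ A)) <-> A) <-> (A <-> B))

Substituting A=1, E=0, C=1, B=0, D=0, F=0:
C <-> D = 1 <-> 0 = 0
~(C <-> D) = ~0 = 1
D | F = 0 | 0 = 0
E -> (D | F) = 0 -> 0 = 1
D <-> (E -> (D | F)) = 0 <-> 1 = 0
F ^ A = 0 ^ 1 = 1
(D <-> (E -> (D | F))) & (F ^ A) = 0 & 1 = 0
((D <-> (E -> (D | F))) & (F ^ A)) <-> A = 0 <-> 1 = 0
A <-> B = 1 <-> 0 = 0
(((D <-> (E -> (D | F))) & (F ^ A)) <-> A) <-> (A <-> B) = 0 <-> 0 = 1
~((((D <-> (E -> (D | F))) & (F ^ A)) <-> A) <-> (A <-> B)) = ~1 = 0
~~((((D <-> (E -> (D | F))) & (F ^ A)) <-> A) <-> (A <-> B)) = ~0 = 1
~(C <-> D) -> ~~((((D <-> (E -> (D | F))) & (F ^ A)) <-> A) <-> (A <-> B)) = 1 -> 1 = 1

1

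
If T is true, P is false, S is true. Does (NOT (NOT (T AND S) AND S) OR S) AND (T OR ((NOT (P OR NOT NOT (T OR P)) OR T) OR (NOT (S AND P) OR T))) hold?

Substituting T=true, P=false, S=true:
T AND S = true AND true = true
NOT (T AND S) = NOT true = false
NOT (T AND S) AND S = false AND true = false
NOT (NOT (T AND S) AND S) = NOT false = true
NOT (NOT (T AND S) AND S) OR S = true OR true = true
T OR P = true OR false = true
NOT (T OR P) = NOT true = false
NOT NOT (T OR P) = NOT false = true
P OR NOT NOT (T OR P) = false OR true = true
NOT (P OR NOT NOT (T OR P)) = NOT true = false
NOT (P OR NOT NOT (T OR P)) OR T = false OR true = true
S AND P = true AND false = false
NOT (S AND P) = NOT false = true
NOT (S AND P) OR T = true OR true = true
(NOT (P OR NOT NOT (T OR P)) OR T) OR (NOT (S AND P) OR T) = true OR true = true
T OR ((NOT (P OR NOT NOT (T OR P)) OR T) OR (NOT (S AND P) OR T)) = true OR true = true
(NOT (NOT (T AND S) AND S) OR S) AND (T OR ((NOT (P OR NOT NOT (T OR P)) OR T) OR (NOT (S AND P) OR T))) = true AND true = true

true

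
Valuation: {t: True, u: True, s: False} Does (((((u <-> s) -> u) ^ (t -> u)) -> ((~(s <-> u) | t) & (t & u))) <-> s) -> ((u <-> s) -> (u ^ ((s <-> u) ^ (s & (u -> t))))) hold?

u <-> s = True <-> False = False
(u <-> s) -> u = False -> True = True
t -> u = True -> True = True
((u <-> s) -> u) ^ (t -> u) = True ^ True = False
s <-> u = False <-> True = False
~(s <-> u) = ~False = True
~(s <-> u) | t = True | True = True
t & u = True & True = True
(~(s <-> u) | t) & (t & u) = True & True = True
(((u <-> s) -> u) ^ (t -> u)) -> ((~(s <-> u) | t) & (t & u)) = False -> True = True
((((u <-> s) -> u) ^ (t -> u)) -> ((~(s <-> u) | t) & (t & u))) <-> s = True <-> False = False
u <-> s = True <-> False = False
s <-> u = False <-> True = False
u -> t = True -> True = True
s & (u -> t) = False & True = False
(s <-> u) ^ (s & (u -> t)) = False ^ False = False
u ^ ((s <-> u) ^ (s & (u -> t))) = True ^ False = True
(u <-> s) -> (u ^ ((s <-> u) ^ (s & (u -> t)))) = False -> True = True
(((((u <-> s) -> u) ^ (t -> u)) -> ((~(s <-> u) | t) & (t & u))) <-> s) -> ((u <-> s) -> (u ^ ((s <-> u) ^ (s & (u -> t))))) = False -> True = True

True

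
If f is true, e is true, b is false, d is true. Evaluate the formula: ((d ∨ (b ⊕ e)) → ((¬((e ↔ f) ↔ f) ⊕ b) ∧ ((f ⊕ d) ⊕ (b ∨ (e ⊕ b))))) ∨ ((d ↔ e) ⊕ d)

b ⊕ e = F ⊕ T = T
d ∨ (b ⊕ e) = T ∨ T = T
e ↔ f = T ↔ T = T
(e ↔ f) ↔ f = T ↔ T = T
¬((e ↔ f) ↔ f) = ¬T = F
¬((e ↔ f) ↔ f) ⊕ b = F ⊕ F = F
f ⊕ d = T ⊕ T = F
e ⊕ b = T ⊕ F = T
b ∨ (e ⊕ b) = F ∨ T = T
(f ⊕ d) ⊕ (b ∨ (e ⊕ b)) = F ⊕ T = T
(¬((e ↔ f) ↔ f) ⊕ b) ∧ ((f ⊕ d) ⊕ (b ∨ (e ⊕ b))) = F ∧ T = F
(d ∨ (b ⊕ e)) → ((¬((e ↔ f) ↔ f) ⊕ b) ∧ ((f ⊕ d) ⊕ (b ∨ (e ⊕ b)))) = T → F = F
d ↔ e = T ↔ T = T
(d ↔ e) ⊕ d = T ⊕ T = F
((d ∨ (b ⊕ e)) → ((¬((e ↔ f) ↔ f) ⊕ b) ∧ ((f ⊕ d) ⊕ (b ∨ (e ⊕ b))))) ∨ ((d ↔ e) ⊕ d) = F ∨ F = F

F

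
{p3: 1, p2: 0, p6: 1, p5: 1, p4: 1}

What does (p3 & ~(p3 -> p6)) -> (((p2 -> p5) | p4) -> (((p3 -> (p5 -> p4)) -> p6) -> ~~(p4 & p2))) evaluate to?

p3 -> p6 = 1 -> 1 = 1
~(p3 -> p6) = ~1 = 0
p3 & ~(p3 -> p6) = 1 & 0 = 0
p2 -> p5 = 0 -> 1 = 1
(p2 -> p5) | p4 = 1 | 1 = 1
p5 -> p4 = 1 -> 1 = 1
p3 -> (p5 -> p4) = 1 -> 1 = 1
(p3 -> (p5 -> p4)) -> p6 = 1 -> 1 = 1
p4 & p2 = 1 & 0 = 0
~(p4 & p2) = ~0 = 1
~~(p4 & p2) = ~1 = 0
((p3 -> (p5 -> p4)) -> p6) -> ~~(p4 & p2) = 1 -> 0 = 0
((p2 -> p5) | p4) -> (((p3 -> (p5 -> p4)) -> p6) -> ~~(p4 & p2)) = 1 -> 0 = 0
(p3 & ~(p3 -> p6)) -> (((p2 -> p5) | p4) -> (((p3 -> (p5 -> p4)) -> p6) -> ~~(p4 & p2))) = 0 -> 0 = 1

1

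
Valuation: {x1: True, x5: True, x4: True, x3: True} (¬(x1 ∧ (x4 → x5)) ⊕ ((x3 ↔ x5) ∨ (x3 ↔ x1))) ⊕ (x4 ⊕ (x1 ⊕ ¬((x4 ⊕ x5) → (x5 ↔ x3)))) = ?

x4 → x5 = True → True = True
x1 ∧ (x4 → x5) = True ∧ True = True
¬(x1 ∧ (x4 → x5)) = ¬True = False
x3 ↔ x5 = True ↔ True = True
x3 ↔ x1 = True ↔ True = True
(x3 ↔ x5) ∨ (x3 ↔ x1) = True ∨ True = True
¬(x1 ∧ (x4 → x5)) ⊕ ((x3 ↔ x5) ∨ (x3 ↔ x1)) = False ⊕ True = True
x4 ⊕ x5 = True ⊕ True = False
x5 ↔ x3 = True ↔ True = True
(x4 ⊕ x5) → (x5 ↔ x3) = False → True = True
¬((x4 ⊕ x5) → (x5 ↔ x3)) = ¬True = False
x1 ⊕ ¬((x4 ⊕ x5) → (x5 ↔ x3)) = True ⊕ False = True
x4 ⊕ (x1 ⊕ ¬((x4 ⊕ x5) → (x5 ↔ x3))) = True ⊕ True = False
(¬(x1 ∧ (x4 → x5)) ⊕ ((x3 ↔ x5) ∨ (x3 ↔ x1))) ⊕ (x4 ⊕ (x1 ⊕ ¬((x4 ⊕ x5) → (x5 ↔ x3)))) = True ⊕ False = True

True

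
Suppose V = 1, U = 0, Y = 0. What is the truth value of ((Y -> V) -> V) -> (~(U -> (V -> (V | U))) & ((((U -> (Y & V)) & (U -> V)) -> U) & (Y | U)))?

0

Substituting V=1, U=0, Y=0:
Y -> V = 0 -> 1 = 1
(Y -> V) -> V = 1 -> 1 = 1
V | U = 1 | 0 = 1
V -> (V | U) = 1 -> 1 = 1
U -> (V -> (V | U)) = 0 -> 1 = 1
~(U -> (V -> (V | U))) = ~1 = 0
Y & V = 0 & 1 = 0
U -> (Y & V) = 0 -> 0 = 1
U -> V = 0 -> 1 = 1
(U -> (Y & V)) & (U -> V) = 1 & 1 = 1
((U -> (Y & V)) & (U -> V)) -> U = 1 -> 0 = 0
Y | U = 0 | 0 = 0
(((U -> (Y & V)) & (U -> V)) -> U) & (Y | U) = 0 & 0 = 0
~(U -> (V -> (V | U))) & ((((U -> (Y & V)) & (U -> V)) -> U) & (Y | U)) = 0 & 0 = 0
((Y -> V) -> V) -> (~(U -> (V -> (V | U))) & ((((U -> (Y & V)) & (U -> V)) -> U) & (Y | U))) = 1 -> 0 = 0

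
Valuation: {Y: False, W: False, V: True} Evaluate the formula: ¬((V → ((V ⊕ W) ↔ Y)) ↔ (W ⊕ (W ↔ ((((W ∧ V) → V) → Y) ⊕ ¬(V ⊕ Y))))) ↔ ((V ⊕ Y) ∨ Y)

True

V ⊕ W = True ⊕ False = True
(V ⊕ W) ↔ Y = True ↔ False = False
V → ((V ⊕ W) ↔ Y) = True → False = False
W ∧ V = False ∧ True = False
(W ∧ V) → V = False → True = True
((W ∧ V) → V) → Y = True → False = False
V ⊕ Y = True ⊕ False = True
¬(V ⊕ Y) = ¬True = False
(((W ∧ V) → V) → Y) ⊕ ¬(V ⊕ Y) = False ⊕ False = False
W ↔ ((((W ∧ V) → V) → Y) ⊕ ¬(V ⊕ Y)) = False ↔ False = True
W ⊕ (W ↔ ((((W ∧ V) → V) → Y) ⊕ ¬(V ⊕ Y))) = False ⊕ True = True
(V → ((V ⊕ W) ↔ Y)) ↔ (W ⊕ (W ↔ ((((W ∧ V) → V) → Y) ⊕ ¬(V ⊕ Y)))) = False ↔ True = False
¬((V → ((V ⊕ W) ↔ Y)) ↔ (W ⊕ (W ↔ ((((W ∧ V) → V) → Y) ⊕ ¬(V ⊕ Y))))) = ¬False = True
V ⊕ Y = True ⊕ False = True
(V ⊕ Y) ∨ Y = True ∨ False = True
¬((V → ((V ⊕ W) ↔ Y)) ↔ (W ⊕ (W ↔ ((((W ∧ V) → V) → Y) ⊕ ¬(V ⊕ Y))))) ↔ ((V ⊕ Y) ∨ Y) = True ↔ True = True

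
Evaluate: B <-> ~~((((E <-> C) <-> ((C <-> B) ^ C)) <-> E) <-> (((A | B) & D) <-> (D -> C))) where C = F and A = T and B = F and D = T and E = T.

E <-> C = T <-> F = F
C <-> B = F <-> F = T
(C <-> B) ^ C = T ^ F = T
(E <-> C) <-> ((C <-> B) ^ C) = F <-> T = F
((E <-> C) <-> ((C <-> B) ^ C)) <-> E = F <-> T = F
A | B = T | F = T
(A | B) & D = T & T = T
D -> C = T -> F = F
((A | B) & D) <-> (D -> C) = T <-> F = F
(((E <-> C) <-> ((C <-> B) ^ C)) <-> E) <-> (((A | B) & D) <-> (D -> C)) = F <-> F = T
~((((E <-> C) <-> ((C <-> B) ^ C)) <-> E) <-> (((A | B) & D) <-> (D -> C))) = ~T = F
~~((((E <-> C) <-> ((C <-> B) ^ C)) <-> E) <-> (((A | B) & D) <-> (D -> C))) = ~F = T
B <-> ~~((((E <-> C) <-> ((C <-> B) ^ C)) <-> E) <-> (((A | B) & D) <-> (D -> C))) = F <-> T = F

F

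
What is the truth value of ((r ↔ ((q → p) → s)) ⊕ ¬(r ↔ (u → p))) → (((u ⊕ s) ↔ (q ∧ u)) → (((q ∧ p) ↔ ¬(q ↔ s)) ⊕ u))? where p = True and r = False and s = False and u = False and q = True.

q → p = True → True = True
(q → p) → s = True → False = False
r ↔ ((q → p) → s) = False ↔ False = True
u → p = False → True = True
r ↔ (u → p) = False ↔ True = False
¬(r ↔ (u → p)) = ¬False = True
(r ↔ ((q → p) → s)) ⊕ ¬(r ↔ (u → p)) = True ⊕ True = False
u ⊕ s = False ⊕ False = False
q ∧ u = True ∧ False = False
(u ⊕ s) ↔ (q ∧ u) = False ↔ False = True
q ∧ p = True ∧ True = True
q ↔ s = True ↔ False = False
¬(q ↔ s) = ¬False = True
(q ∧ p) ↔ ¬(q ↔ s) = True ↔ True = True
((q ∧ p) ↔ ¬(q ↔ s)) ⊕ u = True ⊕ False = True
((u ⊕ s) ↔ (q ∧ u)) → (((q ∧ p) ↔ ¬(q ↔ s)) ⊕ u) = True → True = True
((r ↔ ((q → p) → s)) ⊕ ¬(r ↔ (u → p))) → (((u ⊕ s) ↔ (q ∧ u)) → (((q ∧ p) ↔ ¬(q ↔ s)) ⊕ u)) = False → True = True

True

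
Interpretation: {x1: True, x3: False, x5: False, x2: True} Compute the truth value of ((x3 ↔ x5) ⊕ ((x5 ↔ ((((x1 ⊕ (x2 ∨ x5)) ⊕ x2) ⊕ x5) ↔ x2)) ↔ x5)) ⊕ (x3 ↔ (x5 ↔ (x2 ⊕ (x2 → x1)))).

False

x3 ↔ x5 = False ↔ False = True
x2 ∨ x5 = True ∨ False = True
x1 ⊕ (x2 ∨ x5) = True ⊕ True = False
(x1 ⊕ (x2 ∨ x5)) ⊕ x2 = False ⊕ True = True
((x1 ⊕ (x2 ∨ x5)) ⊕ x2) ⊕ x5 = True ⊕ False = True
(((x1 ⊕ (x2 ∨ x5)) ⊕ x2) ⊕ x5) ↔ x2 = True ↔ True = True
x5 ↔ ((((x1 ⊕ (x2 ∨ x5)) ⊕ x2) ⊕ x5) ↔ x2) = False ↔ True = False
(x5 ↔ ((((x1 ⊕ (x2 ∨ x5)) ⊕ x2) ⊕ x5) ↔ x2)) ↔ x5 = False ↔ False = True
(x3 ↔ x5) ⊕ ((x5 ↔ ((((x1 ⊕ (x2 ∨ x5)) ⊕ x2) ⊕ x5) ↔ x2)) ↔ x5) = True ⊕ True = False
x2 → x1 = True → True = True
x2 ⊕ (x2 → x1) = True ⊕ True = False
x5 ↔ (x2 ⊕ (x2 → x1)) = False ↔ False = True
x3 ↔ (x5 ↔ (x2 ⊕ (x2 → x1))) = False ↔ True = False
((x3 ↔ x5) ⊕ ((x5 ↔ ((((x1 ⊕ (x2 ∨ x5)) ⊕ x2) ⊕ x5) ↔ x2)) ↔ x5)) ⊕ (x3 ↔ (x5 ↔ (x2 ⊕ (x2 → x1)))) = False ⊕ False = False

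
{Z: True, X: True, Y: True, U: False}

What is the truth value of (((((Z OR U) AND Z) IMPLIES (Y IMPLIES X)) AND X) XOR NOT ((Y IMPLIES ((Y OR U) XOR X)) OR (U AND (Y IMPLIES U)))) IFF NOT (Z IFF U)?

False

Substituting Z=True, X=True, Y=True, U=False:
Z OR U = True OR False = True
(Z OR U) AND Z = True AND True = True
Y IMPLIES X = True IMPLIES True = True
((Z OR U) AND Z) IMPLIES (Y IMPLIES X) = True IMPLIES True = True
(((Z OR U) AND Z) IMPLIES (Y IMPLIES X)) AND X = True AND True = True
Y OR U = True OR False = True
(Y OR U) XOR X = True XOR True = False
Y IMPLIES ((Y OR U) XOR X) = True IMPLIES False = False
Y IMPLIES U = True IMPLIES False = False
U AND (Y IMPLIES U) = False AND False = False
(Y IMPLIES ((Y OR U) XOR X)) OR (U AND (Y IMPLIES U)) = False OR False = False
NOT ((Y IMPLIES ((Y OR U) XOR X)) OR (U AND (Y IMPLIES U))) = NOT False = True
((((Z OR U) AND Z) IMPLIES (Y IMPLIES X)) AND X) XOR NOT ((Y IMPLIES ((Y OR U) XOR X)) OR (U AND (Y IMPLIES U))) = True XOR True = False
Z IFF U = True IFF False = False
NOT (Z IFF U) = NOT False = True
(((((Z OR U) AND Z) IMPLIES (Y IMPLIES X)) AND X) XOR NOT ((Y IMPLIES ((Y OR U) XOR X)) OR (U AND (Y IMPLIES U)))) IFF NOT (Z IFF U) = False IFF True = False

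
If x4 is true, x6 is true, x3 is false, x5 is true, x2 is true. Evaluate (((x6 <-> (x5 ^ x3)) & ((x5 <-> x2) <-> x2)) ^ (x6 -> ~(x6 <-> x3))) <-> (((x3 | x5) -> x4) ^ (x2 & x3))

x5 ^ x3 = 1 ^ 0 = 1
x6 <-> (x5 ^ x3) = 1 <-> 1 = 1
x5 <-> x2 = 1 <-> 1 = 1
(x5 <-> x2) <-> x2 = 1 <-> 1 = 1
(x6 <-> (x5 ^ x3)) & ((x5 <-> x2) <-> x2) = 1 & 1 = 1
x6 <-> x3 = 1 <-> 0 = 0
~(x6 <-> x3) = ~0 = 1
x6 -> ~(x6 <-> x3) = 1 -> 1 = 1
((x6 <-> (x5 ^ x3)) & ((x5 <-> x2) <-> x2)) ^ (x6 -> ~(x6 <-> x3)) = 1 ^ 1 = 0
x3 | x5 = 0 | 1 = 1
(x3 | x5) -> x4 = 1 -> 1 = 1
x2 & x3 = 1 & 0 = 0
((x3 | x5) -> x4) ^ (x2 & x3) = 1 ^ 0 = 1
(((x6 <-> (x5 ^ x3)) & ((x5 <-> x2) <-> x2)) ^ (x6 -> ~(x6 <-> x3))) <-> (((x3 | x5) -> x4) ^ (x2 & x3)) = 0 <-> 1 = 0

0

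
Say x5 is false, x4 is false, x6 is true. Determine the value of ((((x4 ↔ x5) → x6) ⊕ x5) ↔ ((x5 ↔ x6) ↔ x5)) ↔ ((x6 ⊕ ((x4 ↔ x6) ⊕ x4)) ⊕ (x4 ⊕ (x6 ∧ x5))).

T

Substituting x5=F, x4=F, x6=T:
x4 ↔ x5 = F ↔ F = T
(x4 ↔ x5) → x6 = T → T = T
((x4 ↔ x5) → x6) ⊕ x5 = T ⊕ F = T
x5 ↔ x6 = F ↔ T = F
(x5 ↔ x6) ↔ x5 = F ↔ F = T
(((x4 ↔ x5) → x6) ⊕ x5) ↔ ((x5 ↔ x6) ↔ x5) = T ↔ T = T
x4 ↔ x6 = F ↔ T = F
(x4 ↔ x6) ⊕ x4 = F ⊕ F = F
x6 ⊕ ((x4 ↔ x6) ⊕ x4) = T ⊕ F = T
x6 ∧ x5 = T ∧ F = F
x4 ⊕ (x6 ∧ x5) = F ⊕ F = F
(x6 ⊕ ((x4 ↔ x6) ⊕ x4)) ⊕ (x4 ⊕ (x6 ∧ x5)) = T ⊕ F = T
((((x4 ↔ x5) → x6) ⊕ x5) ↔ ((x5 ↔ x6) ↔ x5)) ↔ ((x6 ⊕ ((x4 ↔ x6) ⊕ x4)) ⊕ (x4 ⊕ (x6 ∧ x5))) = T ↔ T = T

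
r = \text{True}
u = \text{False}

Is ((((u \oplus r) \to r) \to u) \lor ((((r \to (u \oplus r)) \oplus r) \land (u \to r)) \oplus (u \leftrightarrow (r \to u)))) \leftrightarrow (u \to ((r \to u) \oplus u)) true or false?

\text{True}

Substituting r=\text{True}, u=\text{False}:
u \oplus r = \text{False} \oplus \text{True} = \text{True}
(u \oplus r) \to r = \text{True} \to \text{True} = \text{True}
((u \oplus r) \to r) \to u = \text{True} \to \text{False} = \text{False}
u \oplus r = \text{False} \oplus \text{True} = \text{True}
r \to (u \oplus r) = \text{True} \to \text{True} = \text{True}
(r \to (u \oplus r)) \oplus r = \text{True} \oplus \text{True} = \text{False}
u \to r = \text{False} \to \text{True} = \text{True}
((r \to (u \oplus r)) \oplus r) \land (u \to r) = \text{False} \land \text{True} = \text{False}
r \to u = \text{True} \to \text{False} = \text{False}
u \leftrightarrow (r \to u) = \text{False} \leftrightarrow \text{False} = \text{True}
(((r \to (u \oplus r)) \oplus r) \land (u \to r)) \oplus (u \leftrightarrow (r \to u)) = \text{False} \oplus \text{True} = \text{True}
(((u \oplus r) \to r) \to u) \lor ((((r \to (u \oplus r)) \oplus r) \land (u \to r)) \oplus (u \leftrightarrow (r \to u))) = \text{False} \lor \text{True} = \text{True}
r \to u = \text{True} \to \text{False} = \text{False}
(r \to u) \oplus u = \text{False} \oplus \text{False} = \text{False}
u \to ((r \to u) \oplus u) = \text{False} \to \text{False} = \text{True}
((((u \oplus r) \to r) \to u) \lor ((((r \to (u \oplus r)) \oplus r) \land (u \to r)) \oplus (u \leftrightarrow (r \to u)))) \leftrightarrow (u \to ((r \to u) \oplus u)) = \text{True} \leftrightarrow \text{True} = \text{True}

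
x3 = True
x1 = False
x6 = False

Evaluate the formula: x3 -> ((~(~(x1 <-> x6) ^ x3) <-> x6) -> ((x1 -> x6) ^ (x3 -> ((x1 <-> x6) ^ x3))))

x1 <-> x6 = False <-> False = True
~(x1 <-> x6) = ~True = False
~(x1 <-> x6) ^ x3 = False ^ True = True
~(~(x1 <-> x6) ^ x3) = ~True = False
~(~(x1 <-> x6) ^ x3) <-> x6 = False <-> False = True
x1 -> x6 = False -> False = True
x1 <-> x6 = False <-> False = True
(x1 <-> x6) ^ x3 = True ^ True = False
x3 -> ((x1 <-> x6) ^ x3) = True -> False = False
(x1 -> x6) ^ (x3 -> ((x1 <-> x6) ^ x3)) = True ^ False = True
(~(~(x1 <-> x6) ^ x3) <-> x6) -> ((x1 -> x6) ^ (x3 -> ((x1 <-> x6) ^ x3))) = True -> True = True
x3 -> ((~(~(x1 <-> x6) ^ x3) <-> x6) -> ((x1 -> x6) ^ (x3 -> ((x1 <-> x6) ^ x3)))) = True -> True = True

True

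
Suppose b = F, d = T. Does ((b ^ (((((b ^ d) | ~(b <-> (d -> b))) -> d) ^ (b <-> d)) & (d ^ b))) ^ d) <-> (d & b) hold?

T

b ^ d = F ^ T = T
d -> b = T -> F = F
b <-> (d -> b) = F <-> F = T
~(b <-> (d -> b)) = ~T = F
(b ^ d) | ~(b <-> (d -> b)) = T | F = T
((b ^ d) | ~(b <-> (d -> b))) -> d = T -> T = T
b <-> d = F <-> T = F
(((b ^ d) | ~(b <-> (d -> b))) -> d) ^ (b <-> d) = T ^ F = T
d ^ b = T ^ F = T
((((b ^ d) | ~(b <-> (d -> b))) -> d) ^ (b <-> d)) & (d ^ b) = T & T = T
b ^ (((((b ^ d) | ~(b <-> (d -> b))) -> d) ^ (b <-> d)) & (d ^ b)) = F ^ T = T
(b ^ (((((b ^ d) | ~(b <-> (d -> b))) -> d) ^ (b <-> d)) & (d ^ b))) ^ d = T ^ T = F
d & b = T & F = F
((b ^ (((((b ^ d) | ~(b <-> (d -> b))) -> d) ^ (b <-> d)) & (d ^ b))) ^ d) <-> (d & b) = F <-> F = T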